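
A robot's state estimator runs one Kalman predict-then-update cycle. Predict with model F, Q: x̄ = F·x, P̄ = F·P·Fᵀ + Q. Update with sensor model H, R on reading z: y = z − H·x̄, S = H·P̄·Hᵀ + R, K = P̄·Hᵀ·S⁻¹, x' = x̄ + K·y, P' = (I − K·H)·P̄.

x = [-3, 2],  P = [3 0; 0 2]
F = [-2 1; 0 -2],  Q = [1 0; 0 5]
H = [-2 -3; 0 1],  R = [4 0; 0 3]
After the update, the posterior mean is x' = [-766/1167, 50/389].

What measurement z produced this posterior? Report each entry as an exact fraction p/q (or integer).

x̄ = F·x = [8, -4]
P̄ = F·P·Fᵀ + Q = [15 -4; -4 13]
S = H·P̄·Hᵀ + R = [133 -31; -31 16]
K = P̄·Hᵀ·S⁻¹ = [-412/1167 -1090/1167; -31/389 256/389]
x' − x̄ = [-10102/1167, 1606/389] = K·y
y = (KᵀK)⁻¹·Kᵀ·(x' − x̄) = [6, 7]
z = y + H·x̄ = [6, 7] + [-4, -4] = [2, 3]

z = [2, 3]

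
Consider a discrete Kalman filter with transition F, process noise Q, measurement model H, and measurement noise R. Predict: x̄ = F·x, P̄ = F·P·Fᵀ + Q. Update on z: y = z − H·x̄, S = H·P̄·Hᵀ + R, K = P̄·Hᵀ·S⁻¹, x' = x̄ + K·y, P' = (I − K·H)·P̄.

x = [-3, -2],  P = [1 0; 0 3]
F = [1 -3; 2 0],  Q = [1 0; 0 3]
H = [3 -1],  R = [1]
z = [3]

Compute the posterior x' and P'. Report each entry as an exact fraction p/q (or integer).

x' = [-249/257, -1530/257]
P' = [228/257 599/257; 599/257 1798/257]

x̄ = F·x = [3, -6]
P̄ = F·P·Fᵀ + Q = [29 2; 2 7]
y = z − H·x̄ = [-12]
S = H·P̄·Hᵀ + R = [257]
K = P̄·Hᵀ·S⁻¹ = [85/257; -1/257]
x' = x̄ + K·y = [-249/257, -1530/257]
P' = (I − K·H)·P̄ = [228/257 599/257; 599/257 1798/257]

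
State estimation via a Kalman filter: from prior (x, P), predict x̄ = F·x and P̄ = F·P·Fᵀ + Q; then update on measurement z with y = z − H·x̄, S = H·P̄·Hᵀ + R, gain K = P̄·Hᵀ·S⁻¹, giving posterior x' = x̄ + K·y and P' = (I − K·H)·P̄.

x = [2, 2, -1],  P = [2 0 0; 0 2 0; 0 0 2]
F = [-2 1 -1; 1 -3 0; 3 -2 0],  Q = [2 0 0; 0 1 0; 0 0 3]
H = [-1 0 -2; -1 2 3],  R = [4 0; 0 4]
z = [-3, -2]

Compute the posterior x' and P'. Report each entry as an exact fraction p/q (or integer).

x' = [-673/831, -3490/831, 1555/831]
P' = [19564/5817 17440/5817 -940/831; 17440/5817 27403/5817 -1558/831; -940/831 -1558/831 868/831]

x̄ = F·x = [-1, -4, 2]
P̄ = F·P·Fᵀ + Q = [14 -10 -16; -10 21 18; -16 18 29]
y = z − H·x̄ = [0, -1]
S = H·P̄·Hᵀ + R = [70 -196; -196 715]
K = P̄·Hᵀ·S⁻¹ = [-1601/5817 -158/831; 1093/5817 166/831; -199/831 107/831]
x' = x̄ + K·y = [-673/831, -3490/831, 1555/831]
P' = (I − K·H)·P̄ = [19564/5817 17440/5817 -940/831; 17440/5817 27403/5817 -1558/831; -940/831 -1558/831 868/831]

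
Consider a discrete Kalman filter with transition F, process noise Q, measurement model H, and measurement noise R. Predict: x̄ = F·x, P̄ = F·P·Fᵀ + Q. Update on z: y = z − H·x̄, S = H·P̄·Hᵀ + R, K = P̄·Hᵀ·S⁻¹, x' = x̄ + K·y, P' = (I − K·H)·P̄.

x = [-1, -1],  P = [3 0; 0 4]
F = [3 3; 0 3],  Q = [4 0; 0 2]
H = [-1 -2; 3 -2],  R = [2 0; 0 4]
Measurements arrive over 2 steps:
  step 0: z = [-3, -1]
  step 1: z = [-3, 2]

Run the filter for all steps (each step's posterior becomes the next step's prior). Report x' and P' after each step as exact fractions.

step 0: x' = [19271/41053, 50553/41053], P' = [15268/41053 2644/41053; 2644/41053 13902/41053]
step 1: x' = [44979274/33302699, 33949455/33302699], P' = [12073508/33302699 2151968/33302699; 2151968/33302699 10612218/33302699]

step 0: x̄ = F·x = [-6, -3]
step 0: P̄ = F·P·Fᵀ + Q = [67 36; 36 38]
step 0: y = z − H·x̄ = [-15, 11]
step 0: S = H·P̄·Hᵀ + R = [365 -193; -193 327]
step 0: K = P̄·Hᵀ·S⁻¹ = [-10278/41053 10129/41053; -15224/41053 -4968/41053]
step 0: x' = x̄ + K·y = [19271/41053, 50553/41053]
step 0: P' = (I − K·H)·P̄ = [15268/41053 2644/41053; 2644/41053 13902/41053]
step 1: x̄ = F·x = [209472/41053, 151659/41053]
step 1: P̄ = F·P·Fᵀ + Q = [474334/41053 148914/41053; 148914/41053 207224/41053]
step 1: y = z − H·x̄ = [389631/41053, -242992/41053]
step 1: S = H·P̄·Hᵀ + R = [1980992/41053 -1189762/41053; -1189762/41053 3475146/41053]
step 1: K = P̄·Hᵀ·S⁻¹ = [-8188722/33302699 7979147/33302699; -11688202/33302699 -3692133/33302699]
step 1: x' = x̄ + K·y = [44979274/33302699, 33949455/33302699]
step 1: P' = (I − K·H)·P̄ = [12073508/33302699 2151968/33302699; 2151968/33302699 10612218/33302699]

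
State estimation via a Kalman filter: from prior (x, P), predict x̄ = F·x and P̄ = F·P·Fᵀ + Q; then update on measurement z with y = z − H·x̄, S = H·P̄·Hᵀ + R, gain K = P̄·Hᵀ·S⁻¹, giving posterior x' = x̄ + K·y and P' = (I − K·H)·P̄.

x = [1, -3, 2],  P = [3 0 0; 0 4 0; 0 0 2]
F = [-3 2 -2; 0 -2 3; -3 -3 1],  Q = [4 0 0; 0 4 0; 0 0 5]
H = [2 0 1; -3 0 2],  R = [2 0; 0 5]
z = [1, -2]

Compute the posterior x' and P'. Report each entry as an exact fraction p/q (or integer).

x' = [5157/10085, 18414/10085, -667/10085]
P' = [50587/191615 -22126/191615 7688/191615; -22126/191615 2204218/191615 58076/191615; 7688/191615 58076/191615 146962/191615]

x̄ = F·x = [-13, 12, 8]
P̄ = F·P·Fᵀ + Q = [55 -28 -1; -28 38 30; -1 30 70]
y = z − H·x̄ = [19, -57]
S = H·P̄·Hᵀ + R = [288 -191; -191 792]
K = P̄·Hᵀ·S⁻¹ = [54431/191615 -27277/191615; 6912/191615 36506/191615; 81169/191615 54172/191615]
x' = x̄ + K·y = [5157/10085, 18414/10085, -667/10085]
P' = (I − K·H)·P̄ = [50587/191615 -22126/191615 7688/191615; -22126/191615 2204218/191615 58076/191615; 7688/191615 58076/191615 146962/191615]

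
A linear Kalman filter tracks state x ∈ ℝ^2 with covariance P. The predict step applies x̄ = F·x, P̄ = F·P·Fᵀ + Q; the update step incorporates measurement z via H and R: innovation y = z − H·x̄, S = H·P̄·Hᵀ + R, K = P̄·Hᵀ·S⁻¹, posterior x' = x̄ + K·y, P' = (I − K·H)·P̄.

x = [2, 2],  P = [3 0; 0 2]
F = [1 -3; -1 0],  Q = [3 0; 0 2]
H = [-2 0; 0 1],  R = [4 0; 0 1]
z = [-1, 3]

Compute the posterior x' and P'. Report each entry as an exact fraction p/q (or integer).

x' = [19/94, 569/282]
P' = [45/47 -1/47; -1/47 116/141]

x̄ = F·x = [-4, -2]
P̄ = F·P·Fᵀ + Q = [24 -3; -3 5]
y = z − H·x̄ = [-9, 5]
S = H·P̄·Hᵀ + R = [100 6; 6 6]
K = P̄·Hᵀ·S⁻¹ = [-45/94 -1/47; 1/94 116/141]
x' = x̄ + K·y = [19/94, 569/282]
P' = (I − K·H)·P̄ = [45/47 -1/47; -1/47 116/141]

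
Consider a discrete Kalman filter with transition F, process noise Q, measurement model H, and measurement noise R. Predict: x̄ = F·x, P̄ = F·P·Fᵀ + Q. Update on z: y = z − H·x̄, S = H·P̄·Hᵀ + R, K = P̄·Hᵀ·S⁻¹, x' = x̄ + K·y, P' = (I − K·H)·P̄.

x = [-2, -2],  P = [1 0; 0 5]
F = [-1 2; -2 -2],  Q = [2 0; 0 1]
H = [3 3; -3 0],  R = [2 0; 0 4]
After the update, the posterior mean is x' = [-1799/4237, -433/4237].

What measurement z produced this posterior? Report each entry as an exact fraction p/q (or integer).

x̄ = F·x = [-2, 8]
P̄ = F·P·Fᵀ + Q = [23 -18; -18 25]
S = H·P̄·Hᵀ + R = [110 -45; -45 211]
K = P̄·Hᵀ·S⁻¹ = [12/4237 -1383/4237; 6861/21185 1377/4237]
x' − x̄ = [6675/4237, -34329/4237] = K·y
y = (KᵀK)⁻¹·Kᵀ·(x' − x̄) = [-20, -5]
z = y + H·x̄ = [-20, -5] + [18, 6] = [-2, 1]

z = [-2, 1]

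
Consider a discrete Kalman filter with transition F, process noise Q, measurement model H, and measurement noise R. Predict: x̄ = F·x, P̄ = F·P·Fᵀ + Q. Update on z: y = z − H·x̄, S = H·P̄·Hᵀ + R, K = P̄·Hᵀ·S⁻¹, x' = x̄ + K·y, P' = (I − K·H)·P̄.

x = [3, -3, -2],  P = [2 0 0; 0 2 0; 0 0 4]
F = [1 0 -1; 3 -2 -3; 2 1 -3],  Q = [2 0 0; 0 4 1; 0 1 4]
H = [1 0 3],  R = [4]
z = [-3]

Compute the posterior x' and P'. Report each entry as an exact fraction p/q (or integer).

x̄ = F·x = [5, 21, 9]
P̄ = F·P·Fᵀ + Q = [8 18 16; 18 66 45; 16 45 50]
y = z − H·x̄ = [-35]
S = H·P̄·Hᵀ + R = [558]
K = P̄·Hᵀ·S⁻¹ = [28/279; 17/62; 83/279]
x' = x̄ + K·y = [415/279, 707/62, -394/279]
P' = (I − K·H)·P̄ = [664/279 82/31 -184/279; 82/31 1491/62 -16/31; -184/279 -16/31 172/279]

x' = [415/279, 707/62, -394/279]
P' = [664/279 82/31 -184/279; 82/31 1491/62 -16/31; -184/279 -16/31 172/279]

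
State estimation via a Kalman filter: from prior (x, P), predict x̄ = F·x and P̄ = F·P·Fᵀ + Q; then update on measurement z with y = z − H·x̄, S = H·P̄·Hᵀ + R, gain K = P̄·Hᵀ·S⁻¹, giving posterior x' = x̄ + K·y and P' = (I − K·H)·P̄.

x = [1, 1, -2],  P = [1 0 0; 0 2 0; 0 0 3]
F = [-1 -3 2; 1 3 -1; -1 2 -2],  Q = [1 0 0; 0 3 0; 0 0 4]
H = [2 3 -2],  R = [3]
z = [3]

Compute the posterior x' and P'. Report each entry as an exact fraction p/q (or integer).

x' = [-703/136, 717/136, 185/136]
P' = [3127/136 -3085/136 -1553/136; -3085/136 3319/136 1907/136; -1553/136 1907/136 1375/136]

x̄ = F·x = [-8, 6, 5]
P̄ = F·P·Fᵀ + Q = [32 -25 -23; -25 25 17; -23 17 25]
y = z − H·x̄ = [11]
S = H·P̄·Hᵀ + R = [136]
K = P̄·Hᵀ·S⁻¹ = [35/136; -9/136; -45/136]
x' = x̄ + K·y = [-703/136, 717/136, 185/136]
P' = (I − K·H)·P̄ = [3127/136 -3085/136 -1553/136; -3085/136 3319/136 1907/136; -1553/136 1907/136 1375/136]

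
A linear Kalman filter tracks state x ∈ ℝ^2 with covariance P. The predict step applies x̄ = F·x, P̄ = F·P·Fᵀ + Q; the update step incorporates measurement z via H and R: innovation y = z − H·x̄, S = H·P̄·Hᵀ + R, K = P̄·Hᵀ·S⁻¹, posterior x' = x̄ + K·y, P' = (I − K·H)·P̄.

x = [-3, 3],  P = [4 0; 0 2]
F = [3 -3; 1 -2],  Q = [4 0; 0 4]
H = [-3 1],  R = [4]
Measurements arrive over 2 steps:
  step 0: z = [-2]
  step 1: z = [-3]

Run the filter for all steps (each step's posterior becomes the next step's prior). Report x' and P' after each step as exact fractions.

step 0: x' = [-57/199, -475/199], P' = [292/199 576/199; 576/199 1616/199]
step 1: x' = [16650/10529, 16091/10529], P' = [21236/10529 46296/10529; 46296/10529 127972/10529]

step 0: x̄ = F·x = [-18, -9]
step 0: P̄ = F·P·Fᵀ + Q = [58 24; 24 16]
step 0: y = z − H·x̄ = [-47]
step 0: S = H·P̄·Hᵀ + R = [398]
step 0: K = P̄·Hᵀ·S⁻¹ = [-75/199; -28/199]
step 0: x' = x̄ + K·y = [-57/199, -475/199]
step 0: P' = (I − K·H)·P̄ = [292/199 576/199; 576/199 1616/199]
step 1: x̄ = F·x = [1254/199, 893/199]
step 1: P̄ = F·P·Fᵀ + Q = [7600/199 5388/199; 5388/199 5248/199]
step 1: y = z − H·x̄ = [2272/199]
step 1: S = H·P̄·Hᵀ + R = [42116/199]
step 1: K = P̄·Hᵀ·S⁻¹ = [-4353/10529; -2729/10529]
step 1: x' = x̄ + K·y = [16650/10529, 16091/10529]
step 1: P' = (I − K·H)·P̄ = [21236/10529 46296/10529; 46296/10529 127972/10529]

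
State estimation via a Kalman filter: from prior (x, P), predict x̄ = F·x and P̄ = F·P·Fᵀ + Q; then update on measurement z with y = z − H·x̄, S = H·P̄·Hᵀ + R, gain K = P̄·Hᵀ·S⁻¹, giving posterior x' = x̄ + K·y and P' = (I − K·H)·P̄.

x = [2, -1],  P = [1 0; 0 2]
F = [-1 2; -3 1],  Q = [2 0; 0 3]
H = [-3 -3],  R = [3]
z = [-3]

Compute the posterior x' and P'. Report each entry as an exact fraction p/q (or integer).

x' = [88/59, -35/59]
P' = [163/59 -154/59; -154/59 329/118]

x̄ = F·x = [-4, -7]
P̄ = F·P·Fᵀ + Q = [11 7; 7 14]
y = z − H·x̄ = [-36]
S = H·P̄·Hᵀ + R = [354]
K = P̄·Hᵀ·S⁻¹ = [-9/59; -21/118]
x' = x̄ + K·y = [88/59, -35/59]
P' = (I − K·H)·P̄ = [163/59 -154/59; -154/59 329/118]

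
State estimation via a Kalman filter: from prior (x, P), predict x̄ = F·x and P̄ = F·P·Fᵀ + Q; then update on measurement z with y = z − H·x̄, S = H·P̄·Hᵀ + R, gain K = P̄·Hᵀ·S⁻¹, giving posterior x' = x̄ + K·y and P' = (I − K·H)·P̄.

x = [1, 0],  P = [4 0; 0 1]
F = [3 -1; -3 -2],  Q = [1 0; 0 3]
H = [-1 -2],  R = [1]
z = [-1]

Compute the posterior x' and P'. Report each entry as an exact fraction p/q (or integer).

x̄ = F·x = [3, -3]
P̄ = F·P·Fᵀ + Q = [38 -34; -34 43]
y = z − H·x̄ = [-4]
S = H·P̄·Hᵀ + R = [75]
K = P̄·Hᵀ·S⁻¹ = [2/5; -52/75]
x' = x̄ + K·y = [7/5, -17/75]
P' = (I − K·H)·P̄ = [26 -66/5; -66/5 521/75]

x' = [7/5, -17/75]
P' = [26 -66/5; -66/5 521/75]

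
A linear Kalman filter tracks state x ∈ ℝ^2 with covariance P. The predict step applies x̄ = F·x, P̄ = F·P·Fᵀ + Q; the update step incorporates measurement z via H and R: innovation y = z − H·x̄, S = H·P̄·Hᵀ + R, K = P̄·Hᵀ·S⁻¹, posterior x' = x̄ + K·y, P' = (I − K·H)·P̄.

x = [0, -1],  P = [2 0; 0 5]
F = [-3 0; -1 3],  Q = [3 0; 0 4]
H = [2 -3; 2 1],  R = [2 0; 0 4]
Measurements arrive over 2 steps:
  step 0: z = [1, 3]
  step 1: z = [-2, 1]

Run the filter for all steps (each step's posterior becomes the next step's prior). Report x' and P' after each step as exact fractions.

step 0: x̄ = F·x = [0, -3]
step 0: P̄ = F·P·Fᵀ + Q = [21 6; 6 51]
step 0: y = z − H·x̄ = [-8, 6]
step 0: S = H·P̄·Hᵀ + R = [473 -93; -93 163]
step 0: K = P̄·Hᵀ·S⁻¹ = [4188/34225 12468/34225; -8562/34225 8343/34225]
step 0: x' = x̄ + K·y = [41304/34225, 15879/34225]
step 0: P' = (I − K·H)·P̄ = [19749/34225 10374/34225; 10374/34225 12624/34225]
step 1: x̄ = F·x = [-123912/34225, 6333/34225]
step 1: P̄ = F·P·Fᵀ + Q = [280416/34225 -34119/34225; -34119/34225 208021/34225]
step 1: y = z − H·x̄ = [198373/34225, 275716/34225]
step 1: S = H·P̄·Hᵀ + R = [3471731/34225 634077/34225; 634077/34225 1330109/34225]
step 1: K = P̄·Hᵀ·S⁻¹ = [1143978/8798345 2938731/8798345; -14747538/61588415 13502719/61588415]
step 1: x' = x̄ + K·y = [-1549482/8798345, 4956451/8798345]
step 1: P' = (I − K·H)·P̄ = [4694091/8798345 2366742/8798345; 2366742/8798345 20876488/61588415]

step 0: x' = [41304/34225, 15879/34225], P' = [19749/34225 10374/34225; 10374/34225 12624/34225]
step 1: x' = [-1549482/8798345, 4956451/8798345], P' = [4694091/8798345 2366742/8798345; 2366742/8798345 20876488/61588415]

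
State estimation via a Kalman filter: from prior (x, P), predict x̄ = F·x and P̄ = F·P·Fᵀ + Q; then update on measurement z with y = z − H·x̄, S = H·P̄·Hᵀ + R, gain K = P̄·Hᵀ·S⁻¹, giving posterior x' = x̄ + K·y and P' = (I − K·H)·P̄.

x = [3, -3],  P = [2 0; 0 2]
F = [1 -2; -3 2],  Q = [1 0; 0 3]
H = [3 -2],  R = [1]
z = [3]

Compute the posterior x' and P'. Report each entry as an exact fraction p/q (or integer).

x' = [27/64, -15/16]
P' = [503/384 181/96; 181/96 71/24]

x̄ = F·x = [9, -15]
P̄ = F·P·Fᵀ + Q = [11 -14; -14 29]
y = z − H·x̄ = [-54]
S = H·P̄·Hᵀ + R = [384]
K = P̄·Hᵀ·S⁻¹ = [61/384; -25/96]
x' = x̄ + K·y = [27/64, -15/16]
P' = (I − K·H)·P̄ = [503/384 181/96; 181/96 71/24]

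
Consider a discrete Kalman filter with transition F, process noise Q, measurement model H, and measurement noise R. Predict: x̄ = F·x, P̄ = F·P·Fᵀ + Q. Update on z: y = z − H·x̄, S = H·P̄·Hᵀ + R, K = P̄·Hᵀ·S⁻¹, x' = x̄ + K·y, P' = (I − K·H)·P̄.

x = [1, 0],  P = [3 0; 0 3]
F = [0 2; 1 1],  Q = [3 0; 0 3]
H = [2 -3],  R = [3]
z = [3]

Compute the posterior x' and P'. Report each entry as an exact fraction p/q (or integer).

x' = [1, -1/4]
P' = [13 17/2; 17/2 47/8]

x̄ = F·x = [0, 1]
P̄ = F·P·Fᵀ + Q = [15 6; 6 9]
y = z − H·x̄ = [6]
S = H·P̄·Hᵀ + R = [72]
K = P̄·Hᵀ·S⁻¹ = [1/6; -5/24]
x' = x̄ + K·y = [1, -1/4]
P' = (I − K·H)·P̄ = [13 17/2; 17/2 47/8]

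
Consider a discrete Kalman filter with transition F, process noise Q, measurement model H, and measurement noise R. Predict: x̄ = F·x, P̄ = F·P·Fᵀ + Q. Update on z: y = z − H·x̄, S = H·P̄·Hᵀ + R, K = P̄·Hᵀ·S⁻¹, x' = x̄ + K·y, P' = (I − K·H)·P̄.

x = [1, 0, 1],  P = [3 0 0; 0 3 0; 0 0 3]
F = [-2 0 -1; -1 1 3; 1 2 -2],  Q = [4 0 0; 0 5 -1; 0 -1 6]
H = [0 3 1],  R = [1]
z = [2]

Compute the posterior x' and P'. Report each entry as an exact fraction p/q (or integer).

x' = [-813/280, 19/20, -47/56]
P' = [5239/280 3/20 -27/56; 3/20 37/10 -43/4; -27/56 -43/4 1803/56]

x̄ = F·x = [-3, 2, -1]
P̄ = F·P·Fᵀ + Q = [19 -3 0; -3 38 -16; 0 -16 33]
y = z − H·x̄ = [-3]
S = H·P̄·Hᵀ + R = [280]
K = P̄·Hᵀ·S⁻¹ = [-9/280; 7/20; -3/56]
x' = x̄ + K·y = [-813/280, 19/20, -47/56]
P' = (I − K·H)·P̄ = [5239/280 3/20 -27/56; 3/20 37/10 -43/4; -27/56 -43/4 1803/56]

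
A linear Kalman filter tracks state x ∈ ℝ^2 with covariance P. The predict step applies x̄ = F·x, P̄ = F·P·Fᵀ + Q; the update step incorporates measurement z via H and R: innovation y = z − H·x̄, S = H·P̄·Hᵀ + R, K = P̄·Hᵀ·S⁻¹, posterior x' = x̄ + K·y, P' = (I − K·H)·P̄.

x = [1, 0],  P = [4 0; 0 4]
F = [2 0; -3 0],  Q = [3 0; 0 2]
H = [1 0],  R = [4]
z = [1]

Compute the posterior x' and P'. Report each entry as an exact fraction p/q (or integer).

x̄ = F·x = [2, -3]
P̄ = F·P·Fᵀ + Q = [19 -24; -24 38]
y = z − H·x̄ = [-1]
S = H·P̄·Hᵀ + R = [23]
K = P̄·Hᵀ·S⁻¹ = [19/23; -24/23]
x' = x̄ + K·y = [27/23, -45/23]
P' = (I − K·H)·P̄ = [76/23 -96/23; -96/23 298/23]

x' = [27/23, -45/23]
P' = [76/23 -96/23; -96/23 298/23]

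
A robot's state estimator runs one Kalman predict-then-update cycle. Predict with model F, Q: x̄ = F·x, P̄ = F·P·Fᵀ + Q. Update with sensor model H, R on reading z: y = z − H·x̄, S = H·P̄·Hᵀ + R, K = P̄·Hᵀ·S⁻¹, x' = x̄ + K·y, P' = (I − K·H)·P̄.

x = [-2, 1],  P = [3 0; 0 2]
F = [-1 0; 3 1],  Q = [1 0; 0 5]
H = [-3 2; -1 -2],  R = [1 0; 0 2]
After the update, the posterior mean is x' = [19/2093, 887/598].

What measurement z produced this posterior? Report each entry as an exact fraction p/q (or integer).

z = [3, -3]

x̄ = F·x = [2, -5]
P̄ = F·P·Fᵀ + Q = [4 -9; -9 34]
S = H·P̄·Hᵀ + R = [281 -160; -160 106]
K = P̄·Hᵀ·S⁻¹ = [-470/2093 -433/2093; 45/299 -197/598]
x' − x̄ = [-4167/2093, 3877/598] = K·y
y = (KᵀK)⁻¹·Kᵀ·(x' − x̄) = [19, -11]
z = y + H·x̄ = [19, -11] + [-16, 8] = [3, -3]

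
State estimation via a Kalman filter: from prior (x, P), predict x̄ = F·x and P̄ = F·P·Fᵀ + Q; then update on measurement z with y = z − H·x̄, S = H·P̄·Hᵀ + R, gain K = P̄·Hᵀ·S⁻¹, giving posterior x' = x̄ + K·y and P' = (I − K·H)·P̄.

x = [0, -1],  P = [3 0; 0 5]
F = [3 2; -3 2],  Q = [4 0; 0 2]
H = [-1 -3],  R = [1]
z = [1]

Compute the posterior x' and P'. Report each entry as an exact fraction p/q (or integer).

x' = [-692/451, 78/451]
P' = [22101/451 -7357/451; -7357/451 2499/451]

x̄ = F·x = [-2, -2]
P̄ = F·P·Fᵀ + Q = [51 -7; -7 49]
y = z − H·x̄ = [-7]
S = H·P̄·Hᵀ + R = [451]
K = P̄·Hᵀ·S⁻¹ = [-30/451; -140/451]
x' = x̄ + K·y = [-692/451, 78/451]
P' = (I − K·H)·P̄ = [22101/451 -7357/451; -7357/451 2499/451]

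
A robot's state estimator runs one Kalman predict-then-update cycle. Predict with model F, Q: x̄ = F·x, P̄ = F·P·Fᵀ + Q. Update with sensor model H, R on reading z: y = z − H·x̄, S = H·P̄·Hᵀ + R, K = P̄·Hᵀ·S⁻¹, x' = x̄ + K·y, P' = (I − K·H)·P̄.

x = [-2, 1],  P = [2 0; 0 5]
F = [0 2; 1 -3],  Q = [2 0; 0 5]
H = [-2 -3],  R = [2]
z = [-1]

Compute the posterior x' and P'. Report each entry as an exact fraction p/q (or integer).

x' = [-26/33, 9/11]
P' = [1120/99 -254/33; -254/33 60/11]

x̄ = F·x = [2, -5]
P̄ = F·P·Fᵀ + Q = [22 -30; -30 52]
y = z − H·x̄ = [-12]
S = H·P̄·Hᵀ + R = [198]
K = P̄·Hᵀ·S⁻¹ = [23/99; -16/33]
x' = x̄ + K·y = [-26/33, 9/11]
P' = (I − K·H)·P̄ = [1120/99 -254/33; -254/33 60/11]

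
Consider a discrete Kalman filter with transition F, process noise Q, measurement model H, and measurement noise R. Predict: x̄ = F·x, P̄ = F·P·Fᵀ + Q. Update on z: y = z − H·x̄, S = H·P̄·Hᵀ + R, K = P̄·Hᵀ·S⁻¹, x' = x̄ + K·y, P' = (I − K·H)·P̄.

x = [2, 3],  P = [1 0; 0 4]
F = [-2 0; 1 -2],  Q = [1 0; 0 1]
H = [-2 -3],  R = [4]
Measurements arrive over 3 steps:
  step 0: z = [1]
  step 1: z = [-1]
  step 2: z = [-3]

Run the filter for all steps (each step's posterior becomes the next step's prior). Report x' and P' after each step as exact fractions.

step 0: x̄ = F·x = [-4, -4]
step 0: P̄ = F·P·Fᵀ + Q = [5 -2; -2 18]
step 0: y = z − H·x̄ = [-19]
step 0: S = H·P̄·Hᵀ + R = [162]
step 0: K = P̄·Hᵀ·S⁻¹ = [-2/81; -25/81]
step 0: x' = x̄ + K·y = [-286/81, 151/81]
step 0: P' = (I − K·H)·P̄ = [397/81 -262/81; -262/81 208/81]
step 1: x̄ = F·x = [572/81, -196/27]
step 1: P̄ = F·P·Fᵀ + Q = [1669/81 -614/27; -614/27 262/9]
step 1: y = z − H·x̄ = [-701/81]
step 1: S = H·P̄·Hᵀ + R = [6118/81]
step 1: K = P̄·Hᵀ·S⁻¹ = [1094/3059; -1695/3059]
step 1: x' = x̄ + K·y = [12134/3059, -7537/3059]
step 1: P' = (I − K·H)·P̄ = [33479/3059 -23778/3059; -23778/3059 18112/3059]
step 2: x̄ = F·x = [-24268/3059, 1432/161]
step 2: P̄ = F·P·Fᵀ + Q = [136975/3059 -8530/161; -8530/161 10742/161]
step 2: y = z − H·x̄ = [23911/3059]
step 2: S = H·P̄·Hᵀ + R = [452178/3059]
step 2: K = P̄·Hᵀ·S⁻¹ = [106130/226089; -144077/226089]
step 2: x' = x̄ + K·y = [-964058/226089, 884735/226089]
step 2: P' = (I − K·H)·P̄ = [2759525/226089 -1981190/226089; -1981190/226089 1512896/226089]

step 0: x' = [-286/81, 151/81], P' = [397/81 -262/81; -262/81 208/81]
step 1: x' = [12134/3059, -7537/3059], P' = [33479/3059 -23778/3059; -23778/3059 18112/3059]
step 2: x' = [-964058/226089, 884735/226089], P' = [2759525/226089 -1981190/226089; -1981190/226089 1512896/226089]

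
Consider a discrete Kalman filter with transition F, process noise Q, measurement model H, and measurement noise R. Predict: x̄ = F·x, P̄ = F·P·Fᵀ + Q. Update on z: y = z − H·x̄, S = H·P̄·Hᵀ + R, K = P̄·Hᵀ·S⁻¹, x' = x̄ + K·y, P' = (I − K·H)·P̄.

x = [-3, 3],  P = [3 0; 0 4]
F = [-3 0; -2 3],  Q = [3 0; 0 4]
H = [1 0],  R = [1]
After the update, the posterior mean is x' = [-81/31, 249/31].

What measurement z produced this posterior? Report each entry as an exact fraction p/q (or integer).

x̄ = F·x = [9, 15]
P̄ = F·P·Fᵀ + Q = [30 18; 18 52]
S = H·P̄·Hᵀ + R = [31]
K = P̄·Hᵀ·S⁻¹ = [30/31; 18/31]
x' − x̄ = [-360/31, -216/31] = K·y
y = (KᵀK)⁻¹·Kᵀ·(x' − x̄) = [-12]
z = y + H·x̄ = [-12] + [9] = [-3]

z = [-3]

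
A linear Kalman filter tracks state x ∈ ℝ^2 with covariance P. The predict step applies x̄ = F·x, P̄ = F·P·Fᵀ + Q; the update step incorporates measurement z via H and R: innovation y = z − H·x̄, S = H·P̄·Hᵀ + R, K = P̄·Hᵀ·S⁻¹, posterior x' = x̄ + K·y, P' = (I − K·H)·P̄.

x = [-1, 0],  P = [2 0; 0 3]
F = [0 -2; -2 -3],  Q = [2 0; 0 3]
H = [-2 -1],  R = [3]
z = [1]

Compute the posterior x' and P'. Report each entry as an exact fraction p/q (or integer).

x̄ = F·x = [0, 2]
P̄ = F·P·Fᵀ + Q = [14 18; 18 38]
y = z − H·x̄ = [3]
S = H·P̄·Hᵀ + R = [169]
K = P̄·Hᵀ·S⁻¹ = [-46/169; -74/169]
x' = x̄ + K·y = [-138/169, 116/169]
P' = (I − K·H)·P̄ = [250/169 -362/169; -362/169 946/169]

x' = [-138/169, 116/169]
P' = [250/169 -362/169; -362/169 946/169]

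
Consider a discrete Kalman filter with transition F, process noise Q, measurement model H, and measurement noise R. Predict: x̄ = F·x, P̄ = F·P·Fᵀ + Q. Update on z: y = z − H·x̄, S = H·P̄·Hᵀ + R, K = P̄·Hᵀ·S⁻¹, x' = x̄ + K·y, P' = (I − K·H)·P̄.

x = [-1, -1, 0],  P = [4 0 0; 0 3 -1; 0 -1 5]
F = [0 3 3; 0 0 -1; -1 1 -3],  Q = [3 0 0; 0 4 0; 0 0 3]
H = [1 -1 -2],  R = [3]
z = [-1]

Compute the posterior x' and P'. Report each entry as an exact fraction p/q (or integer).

x' = [-1305/521, -106/521, -336/521]
P' = [13056/521 585/521 6042/521; 585/521 1880/521 -568/521; 6042/521 -568/521 3557/521]

x̄ = F·x = [-3, 0, 0]
P̄ = F·P·Fᵀ + Q = [57 -12 -30; -12 9 16; -30 16 61]
y = z − H·x̄ = [2]
S = H·P̄·Hᵀ + R = [521]
K = P̄·Hᵀ·S⁻¹ = [129/521; -53/521; -168/521]
x' = x̄ + K·y = [-1305/521, -106/521, -336/521]
P' = (I − K·H)·P̄ = [13056/521 585/521 6042/521; 585/521 1880/521 -568/521; 6042/521 -568/521 3557/521]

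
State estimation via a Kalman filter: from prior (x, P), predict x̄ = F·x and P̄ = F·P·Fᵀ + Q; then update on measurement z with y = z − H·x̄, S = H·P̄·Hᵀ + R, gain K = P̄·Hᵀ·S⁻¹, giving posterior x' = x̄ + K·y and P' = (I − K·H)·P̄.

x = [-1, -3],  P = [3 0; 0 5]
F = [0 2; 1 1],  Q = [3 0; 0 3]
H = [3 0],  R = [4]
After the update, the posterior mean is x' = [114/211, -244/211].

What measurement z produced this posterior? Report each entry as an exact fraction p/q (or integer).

z = [2]

x̄ = F·x = [-6, -4]
P̄ = F·P·Fᵀ + Q = [23 10; 10 11]
S = H·P̄·Hᵀ + R = [211]
K = P̄·Hᵀ·S⁻¹ = [69/211; 30/211]
x' − x̄ = [1380/211, 600/211] = K·y
y = (KᵀK)⁻¹·Kᵀ·(x' − x̄) = [20]
z = y + H·x̄ = [20] + [-18] = [2]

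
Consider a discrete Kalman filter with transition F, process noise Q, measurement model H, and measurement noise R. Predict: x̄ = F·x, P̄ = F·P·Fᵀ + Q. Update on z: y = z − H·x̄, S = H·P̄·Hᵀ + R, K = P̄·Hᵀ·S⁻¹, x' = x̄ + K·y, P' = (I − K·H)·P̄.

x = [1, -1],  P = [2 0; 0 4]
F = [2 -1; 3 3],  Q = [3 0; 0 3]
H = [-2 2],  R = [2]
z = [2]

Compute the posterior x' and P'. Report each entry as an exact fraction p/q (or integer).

x̄ = F·x = [3, 0]
P̄ = F·P·Fᵀ + Q = [15 0; 0 57]
y = z − H·x̄ = [8]
S = H·P̄·Hᵀ + R = [290]
K = P̄·Hᵀ·S⁻¹ = [-3/29; 57/145]
x' = x̄ + K·y = [63/29, 456/145]
P' = (I − K·H)·P̄ = [345/29 342/29; 342/29 1767/145]

x' = [63/29, 456/145]
P' = [345/29 342/29; 342/29 1767/145]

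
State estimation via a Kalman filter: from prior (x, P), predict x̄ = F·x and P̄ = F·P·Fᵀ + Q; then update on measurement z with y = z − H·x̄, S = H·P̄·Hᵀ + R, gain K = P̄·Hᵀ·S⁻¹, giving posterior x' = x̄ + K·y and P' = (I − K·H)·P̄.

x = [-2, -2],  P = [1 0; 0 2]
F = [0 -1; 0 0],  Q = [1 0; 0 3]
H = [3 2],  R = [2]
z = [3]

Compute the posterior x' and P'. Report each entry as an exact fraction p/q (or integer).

x̄ = F·x = [2, 0]
P̄ = F·P·Fᵀ + Q = [3 0; 0 3]
y = z − H·x̄ = [-3]
S = H·P̄·Hᵀ + R = [41]
K = P̄·Hᵀ·S⁻¹ = [9/41; 6/41]
x' = x̄ + K·y = [55/41, -18/41]
P' = (I − K·H)·P̄ = [42/41 -54/41; -54/41 87/41]

x' = [55/41, -18/41]
P' = [42/41 -54/41; -54/41 87/41]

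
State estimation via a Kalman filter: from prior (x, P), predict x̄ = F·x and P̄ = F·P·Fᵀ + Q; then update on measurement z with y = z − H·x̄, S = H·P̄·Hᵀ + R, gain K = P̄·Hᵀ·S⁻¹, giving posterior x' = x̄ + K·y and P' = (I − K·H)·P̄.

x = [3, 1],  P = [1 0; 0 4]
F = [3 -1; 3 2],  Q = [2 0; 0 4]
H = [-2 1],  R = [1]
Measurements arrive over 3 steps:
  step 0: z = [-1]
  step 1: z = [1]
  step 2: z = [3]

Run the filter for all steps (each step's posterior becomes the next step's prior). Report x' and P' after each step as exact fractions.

step 0: x' = [286/43, 527/43], P' = [449/86 869/86; 869/86 1765/86]
step 1: x' = [17307/4181, 118799/12543], P' = [27344/4181 55218/4181; 55218/4181 346945/12543]
step 2: x' = [366348/2476771, 8444813/2476771], P' = [15392515/2476771 31093600/2476771; 31093600/2476771 65268568/2476771]

step 0: x̄ = F·x = [8, 11]
step 0: P̄ = F·P·Fᵀ + Q = [15 1; 1 29]
step 0: y = z − H·x̄ = [4]
step 0: S = H·P̄·Hᵀ + R = [86]
step 0: K = P̄·Hᵀ·S⁻¹ = [-29/86; 27/86]
step 0: x' = x̄ + K·y = [286/43, 527/43]
step 0: P' = (I − K·H)·P̄ = [449/86 869/86; 869/86 1765/86]
step 1: x̄ = F·x = [331/43, 1912/43]
step 1: P̄ = F·P·Fᵀ + Q = [382/43 1559/43; 1559/43 21873/86]
step 1: y = z − H·x̄ = [-1207/43]
step 1: S = H·P̄·Hᵀ + R = [12543/86]
step 1: K = P̄·Hᵀ·S⁻¹ = [530/4181; 15637/12543]
step 1: x' = x̄ + K·y = [17307/4181, 118799/12543]
step 1: P' = (I − K·H)·P̄ = [27344/4181 55218/4181; 55218/4181 346945/12543]
step 2: x̄ = F·x = [36964/12543, 393361/12543]
step 2: P̄ = F·P·Fᵀ + Q = [116395/12543 541360/12543; 541360/12543 4164088/12543]
step 2: y = z − H·x̄ = [-281804/12543]
step 2: S = H·P̄·Hᵀ + R = [2476771/12543]
step 2: K = P̄·Hᵀ·S⁻¹ = [308570/2476771; 3081368/2476771]
step 2: x' = x̄ + K·y = [366348/2476771, 8444813/2476771]
step 2: P' = (I − K·H)·P̄ = [15392515/2476771 31093600/2476771; 31093600/2476771 65268568/2476771]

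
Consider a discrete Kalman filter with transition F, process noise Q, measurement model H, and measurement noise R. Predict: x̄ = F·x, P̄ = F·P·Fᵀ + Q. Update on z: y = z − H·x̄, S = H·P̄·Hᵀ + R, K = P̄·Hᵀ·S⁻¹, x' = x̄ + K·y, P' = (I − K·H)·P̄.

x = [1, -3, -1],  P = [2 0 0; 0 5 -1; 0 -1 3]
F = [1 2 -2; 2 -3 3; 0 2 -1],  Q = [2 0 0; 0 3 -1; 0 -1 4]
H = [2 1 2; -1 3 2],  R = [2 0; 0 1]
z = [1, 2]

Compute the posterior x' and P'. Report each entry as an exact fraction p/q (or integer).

x' = [34867/31487, 68987/31487, -54366/31487]
P' = [132364/94461 166576/94461 -188456/94461; 166576/94461 272266/94461 -308582/94461; -188456/94461 -308582/94461 365020/94461]

x̄ = F·x = [-3, 8, -5]
P̄ = F·P·Fᵀ + Q = [44 -56 32; -56 101 -49; 32 -49 31]
y = z − H·x̄ = [9, -15]
S = H·P̄·Hᵀ + R = [239 -269; -269 698]
K = P̄·Hᵀ·S⁻¹ = [27196/94461 -9548/94461; -5873/94461 33058/94461; 22273/94461 -7250/94461]
x' = x̄ + K·y = [34867/31487, 68987/31487, -54366/31487]
P' = (I − K·H)·P̄ = [132364/94461 166576/94461 -188456/94461; 166576/94461 272266/94461 -308582/94461; -188456/94461 -308582/94461 365020/94461]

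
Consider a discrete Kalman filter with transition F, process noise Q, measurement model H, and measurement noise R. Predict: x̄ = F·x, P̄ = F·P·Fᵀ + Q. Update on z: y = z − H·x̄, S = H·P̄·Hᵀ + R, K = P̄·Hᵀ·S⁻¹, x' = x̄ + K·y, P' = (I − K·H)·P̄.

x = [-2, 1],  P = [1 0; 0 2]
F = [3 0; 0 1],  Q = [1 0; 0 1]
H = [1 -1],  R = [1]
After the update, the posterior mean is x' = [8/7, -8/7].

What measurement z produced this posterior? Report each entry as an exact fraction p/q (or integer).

z = [3]

x̄ = F·x = [-6, 1]
P̄ = F·P·Fᵀ + Q = [10 0; 0 3]
S = H·P̄·Hᵀ + R = [14]
K = P̄·Hᵀ·S⁻¹ = [5/7; -3/14]
x' − x̄ = [50/7, -15/7] = K·y
y = (KᵀK)⁻¹·Kᵀ·(x' − x̄) = [10]
z = y + H·x̄ = [10] + [-7] = [3]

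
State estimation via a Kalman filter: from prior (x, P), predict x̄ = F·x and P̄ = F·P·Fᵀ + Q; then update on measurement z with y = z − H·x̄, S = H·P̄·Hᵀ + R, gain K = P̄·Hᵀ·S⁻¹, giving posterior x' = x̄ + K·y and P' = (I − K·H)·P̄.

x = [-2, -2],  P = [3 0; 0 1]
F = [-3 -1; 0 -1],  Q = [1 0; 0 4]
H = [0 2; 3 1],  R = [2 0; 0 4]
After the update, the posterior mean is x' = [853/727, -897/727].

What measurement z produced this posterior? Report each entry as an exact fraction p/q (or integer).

z = [-3, 2]

x̄ = F·x = [8, 2]
P̄ = F·P·Fᵀ + Q = [29 1; 1 5]
S = H·P̄·Hᵀ + R = [22 16; 16 276]
K = P̄·Hᵀ·S⁻¹ = [-107/727 238/727; 329/727 2/727]
x' − x̄ = [-4963/727, -2351/727] = K·y
y = (KᵀK)⁻¹·Kᵀ·(x' − x̄) = [-7, -24]
z = y + H·x̄ = [-7, -24] + [4, 26] = [-3, 2]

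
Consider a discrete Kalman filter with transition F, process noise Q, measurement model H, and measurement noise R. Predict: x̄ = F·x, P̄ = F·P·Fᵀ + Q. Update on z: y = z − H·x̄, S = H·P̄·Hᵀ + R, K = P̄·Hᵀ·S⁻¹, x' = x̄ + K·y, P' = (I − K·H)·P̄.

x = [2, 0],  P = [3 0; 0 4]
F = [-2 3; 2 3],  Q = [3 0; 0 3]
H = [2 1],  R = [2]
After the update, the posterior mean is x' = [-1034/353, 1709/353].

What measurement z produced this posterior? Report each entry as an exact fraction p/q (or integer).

z = [-1]

x̄ = F·x = [-4, 4]
P̄ = F·P·Fᵀ + Q = [51 24; 24 51]
S = H·P̄·Hᵀ + R = [353]
K = P̄·Hᵀ·S⁻¹ = [126/353; 99/353]
x' − x̄ = [378/353, 297/353] = K·y
y = (KᵀK)⁻¹·Kᵀ·(x' − x̄) = [3]
z = y + H·x̄ = [3] + [-4] = [-1]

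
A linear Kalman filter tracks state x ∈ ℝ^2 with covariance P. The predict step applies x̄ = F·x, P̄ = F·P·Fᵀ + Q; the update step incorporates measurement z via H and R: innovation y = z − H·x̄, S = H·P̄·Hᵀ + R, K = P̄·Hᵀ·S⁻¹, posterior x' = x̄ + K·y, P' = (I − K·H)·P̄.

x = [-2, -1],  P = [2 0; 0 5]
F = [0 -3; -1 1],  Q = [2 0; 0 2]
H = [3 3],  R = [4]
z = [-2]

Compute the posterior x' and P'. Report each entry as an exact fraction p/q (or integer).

x' = [-45/17, 35/17]
P' = [985/119 -921/119; -921/119 909/119]

x̄ = F·x = [3, 1]
P̄ = F·P·Fᵀ + Q = [47 -15; -15 9]
y = z − H·x̄ = [-14]
S = H·P̄·Hᵀ + R = [238]
K = P̄·Hᵀ·S⁻¹ = [48/119; -9/119]
x' = x̄ + K·y = [-45/17, 35/17]
P' = (I − K·H)·P̄ = [985/119 -921/119; -921/119 909/119]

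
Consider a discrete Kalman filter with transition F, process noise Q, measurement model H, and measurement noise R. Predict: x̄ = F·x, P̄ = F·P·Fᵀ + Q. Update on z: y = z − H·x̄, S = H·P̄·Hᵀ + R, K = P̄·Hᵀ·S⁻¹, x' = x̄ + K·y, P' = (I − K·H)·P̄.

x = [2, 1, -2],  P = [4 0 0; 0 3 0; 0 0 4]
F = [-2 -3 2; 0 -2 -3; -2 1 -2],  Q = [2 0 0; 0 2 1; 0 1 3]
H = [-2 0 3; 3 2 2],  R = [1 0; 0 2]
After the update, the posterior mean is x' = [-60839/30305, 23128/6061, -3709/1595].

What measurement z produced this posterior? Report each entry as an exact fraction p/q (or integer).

x̄ = F·x = [-11, 4, 1]
P̄ = F·P·Fᵀ + Q = [61 -6 -9; -6 50 19; -9 19 38]
S = H·P̄·Hᵀ + R = [695 -45; -45 875]
K = P̄·Hᵀ·S⁻¹ = [-12349/60610 9963/60610; 2631/24244 17301/121220; 1257/6380 699/6380]
x' − x̄ = [272516/30305, -1116/6061, -5304/1595] = K·y
y = (KᵀK)⁻¹·Kᵀ·(x' − x̄) = [-28, 20]
z = y + H·x̄ = [-28, 20] + [25, -23] = [-3, -3]

z = [-3, -3]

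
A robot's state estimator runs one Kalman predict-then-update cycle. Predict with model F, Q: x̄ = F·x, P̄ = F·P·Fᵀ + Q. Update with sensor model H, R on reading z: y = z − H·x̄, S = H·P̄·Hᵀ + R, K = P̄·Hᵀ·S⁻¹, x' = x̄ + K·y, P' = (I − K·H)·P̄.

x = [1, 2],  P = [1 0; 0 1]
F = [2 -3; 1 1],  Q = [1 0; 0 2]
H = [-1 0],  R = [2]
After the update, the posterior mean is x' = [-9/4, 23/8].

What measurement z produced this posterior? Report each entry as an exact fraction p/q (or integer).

x̄ = F·x = [-4, 3]
P̄ = F·P·Fᵀ + Q = [14 -1; -1 4]
S = H·P̄·Hᵀ + R = [16]
K = P̄·Hᵀ·S⁻¹ = [-7/8; 1/16]
x' − x̄ = [7/4, -1/8] = K·y
y = (KᵀK)⁻¹·Kᵀ·(x' − x̄) = [-2]
z = y + H·x̄ = [-2] + [4] = [2]

z = [2]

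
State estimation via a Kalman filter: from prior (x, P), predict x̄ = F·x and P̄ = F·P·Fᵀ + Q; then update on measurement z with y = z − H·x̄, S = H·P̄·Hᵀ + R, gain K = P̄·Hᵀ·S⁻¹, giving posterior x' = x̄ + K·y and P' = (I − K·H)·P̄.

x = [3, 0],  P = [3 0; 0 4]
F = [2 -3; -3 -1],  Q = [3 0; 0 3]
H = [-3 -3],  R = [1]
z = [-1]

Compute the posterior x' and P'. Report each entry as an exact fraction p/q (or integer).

x̄ = F·x = [6, -9]
P̄ = F·P·Fᵀ + Q = [51 -6; -6 34]
y = z − H·x̄ = [-10]
S = H·P̄·Hᵀ + R = [658]
K = P̄·Hᵀ·S⁻¹ = [-135/658; -6/47]
x' = x̄ + K·y = [2649/329, -363/47]
P' = (I − K·H)·P̄ = [15333/658 -1092/47; -1092/47 1094/47]

x' = [2649/329, -363/47]
P' = [15333/658 -1092/47; -1092/47 1094/47]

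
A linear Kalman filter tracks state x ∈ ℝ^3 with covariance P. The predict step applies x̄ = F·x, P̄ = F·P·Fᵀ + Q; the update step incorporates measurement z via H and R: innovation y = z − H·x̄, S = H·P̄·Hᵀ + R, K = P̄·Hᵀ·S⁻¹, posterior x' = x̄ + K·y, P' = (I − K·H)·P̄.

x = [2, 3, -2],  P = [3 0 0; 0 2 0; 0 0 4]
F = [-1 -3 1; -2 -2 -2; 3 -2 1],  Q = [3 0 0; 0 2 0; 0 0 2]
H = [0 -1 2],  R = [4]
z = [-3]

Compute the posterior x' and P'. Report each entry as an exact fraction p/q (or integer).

x̄ = F·x = [-13, -6, -2]
P̄ = F·P·Fᵀ + Q = [28 10 7; 10 38 -18; 7 -18 41]
y = z − H·x̄ = [-5]
S = H·P̄·Hᵀ + R = [278]
K = P̄·Hᵀ·S⁻¹ = [2/139; -37/139; 50/139]
x' = x̄ + K·y = [-1817/139, -649/139, -528/139]
P' = (I − K·H)·P̄ = [3884/139 1538/139 773/139; 1538/139 2544/139 1198/139; 773/139 1198/139 699/139]

x' = [-1817/139, -649/139, -528/139]
P' = [3884/139 1538/139 773/139; 1538/139 2544/139 1198/139; 773/139 1198/139 699/139]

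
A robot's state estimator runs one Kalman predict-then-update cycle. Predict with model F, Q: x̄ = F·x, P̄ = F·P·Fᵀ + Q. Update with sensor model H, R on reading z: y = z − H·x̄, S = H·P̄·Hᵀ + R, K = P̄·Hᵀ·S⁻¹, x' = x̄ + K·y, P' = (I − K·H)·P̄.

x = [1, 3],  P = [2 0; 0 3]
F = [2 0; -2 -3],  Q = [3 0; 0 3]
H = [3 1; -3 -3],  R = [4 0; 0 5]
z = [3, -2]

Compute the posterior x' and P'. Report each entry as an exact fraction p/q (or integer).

x' = [20218/14397, -13555/14397]
P' = [14734/14397 -18214/14397; -18214/14397 29434/14397]

x̄ = F·x = [2, -11]
P̄ = F·P·Fᵀ + Q = [11 -8; -8 38]
y = z − H·x̄ = [8, -29]
S = H·P̄·Hᵀ + R = [93 -117; -117 302]
K = P̄·Hᵀ·S⁻¹ = [6497/14397 696/4799; -6302/14397 -2244/4799]
x' = x̄ + K·y = [20218/14397, -13555/14397]
P' = (I − K·H)·P̄ = [14734/14397 -18214/14397; -18214/14397 29434/14397]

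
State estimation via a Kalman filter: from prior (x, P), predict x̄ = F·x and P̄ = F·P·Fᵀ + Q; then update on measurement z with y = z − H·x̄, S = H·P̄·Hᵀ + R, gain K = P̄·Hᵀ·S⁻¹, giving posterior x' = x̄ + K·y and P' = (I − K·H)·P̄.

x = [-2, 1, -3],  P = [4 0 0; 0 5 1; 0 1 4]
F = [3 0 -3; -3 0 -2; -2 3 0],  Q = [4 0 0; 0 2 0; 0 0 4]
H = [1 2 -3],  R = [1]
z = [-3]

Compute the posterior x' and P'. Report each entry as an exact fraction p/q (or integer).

x' = [1077/812, 669/58, 1853/203]
P' = [38911/812 -1149/58 549/203; -1149/58 1503/29 810/29; 549/203 810/29 3979/203]

x̄ = F·x = [3, 12, 7]
P̄ = F·P·Fᵀ + Q = [76 -12 -33; -12 54 18; -33 18 65]
y = z − H·x̄ = [-9]
S = H·P̄·Hᵀ + R = [812]
K = P̄·Hᵀ·S⁻¹ = [151/812; 3/58; -48/203]
x' = x̄ + K·y = [1077/812, 669/58, 1853/203]
P' = (I − K·H)·P̄ = [38911/812 -1149/58 549/203; -1149/58 1503/29 810/29; 549/203 810/29 3979/203]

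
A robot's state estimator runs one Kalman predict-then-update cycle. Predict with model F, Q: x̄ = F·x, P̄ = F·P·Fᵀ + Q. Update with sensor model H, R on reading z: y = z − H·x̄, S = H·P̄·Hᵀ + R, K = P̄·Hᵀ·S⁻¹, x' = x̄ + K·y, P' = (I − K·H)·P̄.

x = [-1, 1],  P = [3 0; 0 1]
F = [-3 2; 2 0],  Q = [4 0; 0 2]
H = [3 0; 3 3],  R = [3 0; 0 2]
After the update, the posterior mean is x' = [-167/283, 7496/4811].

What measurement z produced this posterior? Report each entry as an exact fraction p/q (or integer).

x̄ = F·x = [5, -2]
P̄ = F·P·Fᵀ + Q = [35 -18; -18 14]
S = H·P̄·Hᵀ + R = [318 153; 153 119]
K = P̄·Hᵀ·S⁻¹ = [92/283 3/283; -90/283 1482/4811]
x' − x̄ = [-1582/283, 17118/4811] = K·y
y = (KᵀK)⁻¹·Kᵀ·(x' − x̄) = [-17, -6]
z = y + H·x̄ = [-17, -6] + [15, 9] = [-2, 3]

z = [-2, 3]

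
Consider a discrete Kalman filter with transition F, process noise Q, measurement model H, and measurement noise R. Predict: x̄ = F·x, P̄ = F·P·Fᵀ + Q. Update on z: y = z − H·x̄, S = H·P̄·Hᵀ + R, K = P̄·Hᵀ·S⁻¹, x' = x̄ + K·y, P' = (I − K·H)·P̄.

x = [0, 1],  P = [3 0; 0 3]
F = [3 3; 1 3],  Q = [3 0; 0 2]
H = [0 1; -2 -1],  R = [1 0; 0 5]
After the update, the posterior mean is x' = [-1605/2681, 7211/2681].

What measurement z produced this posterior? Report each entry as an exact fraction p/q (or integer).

x̄ = F·x = [3, 3]
P̄ = F·P·Fᵀ + Q = [57 36; 36 32]
S = H·P̄·Hᵀ + R = [33 -104; -104 409]
K = P̄·Hᵀ·S⁻¹ = [-876/2681 -1206/2681; 2272/2681 -104/2681]
x' − x̄ = [-9648/2681, -832/2681] = K·y
y = (KᵀK)⁻¹·Kᵀ·(x' − x̄) = [0, 8]
z = y + H·x̄ = [0, 8] + [3, -9] = [3, -1]

z = [3, -1]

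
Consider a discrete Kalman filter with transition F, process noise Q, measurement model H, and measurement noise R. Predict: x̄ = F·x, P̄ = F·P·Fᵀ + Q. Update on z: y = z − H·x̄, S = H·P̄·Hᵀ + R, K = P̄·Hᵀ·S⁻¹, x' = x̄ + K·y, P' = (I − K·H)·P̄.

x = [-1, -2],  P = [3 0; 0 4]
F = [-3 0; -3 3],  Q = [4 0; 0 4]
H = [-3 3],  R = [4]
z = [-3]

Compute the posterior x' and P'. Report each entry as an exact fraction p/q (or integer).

x' = [51/20, 3/2]
P' = [766/25 153/5; 153/5 31]

x̄ = F·x = [3, -3]
P̄ = F·P·Fᵀ + Q = [31 27; 27 67]
y = z − H·x̄ = [15]
S = H·P̄·Hᵀ + R = [400]
K = P̄·Hᵀ·S⁻¹ = [-3/100; 3/10]
x' = x̄ + K·y = [51/20, 3/2]
P' = (I − K·H)·P̄ = [766/25 153/5; 153/5 31]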